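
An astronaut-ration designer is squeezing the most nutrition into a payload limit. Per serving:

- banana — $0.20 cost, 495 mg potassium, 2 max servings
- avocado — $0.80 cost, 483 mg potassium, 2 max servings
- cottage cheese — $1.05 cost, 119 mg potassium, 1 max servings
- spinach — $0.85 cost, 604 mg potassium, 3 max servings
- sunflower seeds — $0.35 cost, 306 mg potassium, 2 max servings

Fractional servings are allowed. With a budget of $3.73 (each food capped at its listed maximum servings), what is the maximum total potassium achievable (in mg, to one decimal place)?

3462.3 mg

Potassium per dollar: banana 2475, sunflower seeds 874.3, spinach 710.6, avocado 603.8, cottage cheese 113.3.
Take 2 servings of banana: spends $0.40, +990.0 mg potassium (running total 990.0 mg).
Take 2 servings of sunflower seeds: spends $0.70, +612.0 mg potassium (running total 1602.0 mg).
Take 3 servings of spinach: spends $2.55, +1812.0 mg potassium (running total 3414.0 mg).
Take 0.1 servings of avocado: spends $0.08, +48.3 mg potassium (running total 3462.3 mg).
Filling greedily by potassium-per-dollar is optimal for one linear limit, giving 3462.3 mg.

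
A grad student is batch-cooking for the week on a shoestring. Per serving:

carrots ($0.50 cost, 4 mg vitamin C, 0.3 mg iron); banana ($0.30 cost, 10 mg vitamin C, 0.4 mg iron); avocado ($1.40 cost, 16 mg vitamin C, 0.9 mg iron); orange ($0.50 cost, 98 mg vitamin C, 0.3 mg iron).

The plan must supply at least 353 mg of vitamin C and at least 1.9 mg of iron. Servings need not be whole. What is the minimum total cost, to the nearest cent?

The cheapest plan sits at a corner of the feasible region — with two constraints it uses at most two foods.
carrots only: max(353/4, 1.9/0.3) = 88.25 servings → $44.12.
banana only: max(353/10, 1.9/0.4) = 35.3 servings → $10.59.
avocado only: max(353/16, 1.9/0.9) = 22.06 servings → $30.89.
orange only: max(353/98, 1.9/0.3) = 6.333 servings → $3.17.
carrots + banana: the both-tight solution has a negative serving — not a feasible corner.
carrots + avocado: intersection lies outside the first quadrant.
carrots + orange with both tight: 2.848 servings and 3.486 servings → $3.17.
banana + avocado: intersection lies outside the first quadrant.
banana + orange with both tight: 2.218 servings and 3.376 servings → $2.35.
avocado + orange with both tight: 0.9628 servings and 3.445 servings → $3.07.
The minimum over all feasible corners is $2.35.

$2.35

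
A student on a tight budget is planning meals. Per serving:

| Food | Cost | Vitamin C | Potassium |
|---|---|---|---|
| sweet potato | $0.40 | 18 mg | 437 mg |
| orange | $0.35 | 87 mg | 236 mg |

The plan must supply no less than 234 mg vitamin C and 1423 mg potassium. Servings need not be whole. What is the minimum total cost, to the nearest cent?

An LP optimum is at a vertex; with two nutrient constraints at most two foods are used. Check each candidate.
sweet potato only: max(234/18, 1423/437) = 13 servings → $5.20.
orange only: max(234/87, 1423/236) = 6.03 servings → $2.11.
sweet potato + orange with both tight: 2.031 servings and 2.27 servings → $1.61.
Cheapest feasible corner: $1.61.

$1.61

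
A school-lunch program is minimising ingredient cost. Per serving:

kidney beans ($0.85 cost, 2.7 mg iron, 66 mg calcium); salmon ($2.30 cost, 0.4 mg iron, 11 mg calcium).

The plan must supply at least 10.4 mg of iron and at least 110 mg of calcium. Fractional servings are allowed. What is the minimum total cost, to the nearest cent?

kidney beans only: max(10.4/2.7, 110/66) = 3.852 servings → $3.27.
salmon only: max(10.4/0.4, 110/11) = 26 servings → $59.80.
kidney beans + salmon: intersection lies outside the first quadrant.
Cheapest feasible corner: $3.27.

$3.27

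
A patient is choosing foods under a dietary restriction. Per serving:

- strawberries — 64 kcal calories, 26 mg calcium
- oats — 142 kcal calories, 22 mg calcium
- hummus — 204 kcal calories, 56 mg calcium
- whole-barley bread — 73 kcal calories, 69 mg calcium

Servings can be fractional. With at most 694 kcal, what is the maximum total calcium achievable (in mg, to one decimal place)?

Calcium per kcal: whole-barley bread 0.9452, strawberries 0.4062, hummus 0.2745, oats 0.1549.
With no serving limits, spend the whole calories allowance on whole-barley bread: 694 kcal / 73 kcal × 69 mg = 656.0 mg.

656.0 mg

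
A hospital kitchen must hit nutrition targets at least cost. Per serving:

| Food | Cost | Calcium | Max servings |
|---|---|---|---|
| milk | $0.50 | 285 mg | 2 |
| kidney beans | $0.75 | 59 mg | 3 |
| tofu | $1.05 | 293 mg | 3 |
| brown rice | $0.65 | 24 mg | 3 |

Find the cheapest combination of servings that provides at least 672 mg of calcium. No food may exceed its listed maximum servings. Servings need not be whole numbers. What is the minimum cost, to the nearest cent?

Cost per mg of calcium: milk $0.0018, tofu $0.0036, kidney beans $0.0127, brown rice $0.0271.
Take 2 servings of milk: +570.0 mg calcium for $1.00 (total $1.00, still need 102.0 mg).
Take 0.3481 servings of tofu: +102.0 mg calcium for $0.37 (total $1.37, still need 0.0 mg).
Filling from the cheapest source first is optimal under one linear minimum: $1.37.

$1.37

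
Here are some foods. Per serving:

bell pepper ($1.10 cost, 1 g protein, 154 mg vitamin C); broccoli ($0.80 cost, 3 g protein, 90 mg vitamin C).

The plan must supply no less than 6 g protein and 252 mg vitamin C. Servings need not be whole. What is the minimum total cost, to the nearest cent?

At the optimum either one food covers both requirements or two foods hit both targets exactly; no other combination can be cheaper.
bell pepper only: max(6/1, 252/154) = 6 servings → $6.60.
broccoli only: max(6/3, 252/90) = 2.8 servings → $2.24.
bell pepper + broccoli with both tight: 0.5806 servings and 1.806 servings → $2.08.
Cheapest feasible corner: $2.08.

$2.08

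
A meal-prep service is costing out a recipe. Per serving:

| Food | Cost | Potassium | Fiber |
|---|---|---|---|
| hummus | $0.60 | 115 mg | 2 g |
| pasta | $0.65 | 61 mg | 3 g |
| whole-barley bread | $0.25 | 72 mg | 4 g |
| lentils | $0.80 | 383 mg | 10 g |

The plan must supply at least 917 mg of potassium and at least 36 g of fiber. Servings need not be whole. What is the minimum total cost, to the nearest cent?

$2.48

For a min-cost LP with two ≥-constraints, a basic feasible solution has at most two positive variables.
hummus only: max(917/115, 36/2) = 18 servings → $10.80.
pasta only: max(917/61, 36/3) = 15.03 servings → $9.77.
whole-barley bread only: max(917/72, 36/4) = 12.74 servings → $3.18.
lentils only: max(917/383, 36/10) = 3.6 servings → $2.88.
hummus + pasta with both tight: 2.489 servings and 10.34 servings → $8.21.
hummus + whole-barley bread with both tight: 3.405 servings and 7.297 servings → $3.87.
hummus + lentils: intersection lies outside the first quadrant.
pasta + whole-barley bread: the both-tight solution has a negative serving — not a feasible corner.
pasta + lentils with both tight: 8.568 servings and 1.03 servings → $6.39.
whole-barley bread + lentils with both tight: 5.687 servings and 1.325 servings → $2.48.
So the least-cost plan costs $2.48.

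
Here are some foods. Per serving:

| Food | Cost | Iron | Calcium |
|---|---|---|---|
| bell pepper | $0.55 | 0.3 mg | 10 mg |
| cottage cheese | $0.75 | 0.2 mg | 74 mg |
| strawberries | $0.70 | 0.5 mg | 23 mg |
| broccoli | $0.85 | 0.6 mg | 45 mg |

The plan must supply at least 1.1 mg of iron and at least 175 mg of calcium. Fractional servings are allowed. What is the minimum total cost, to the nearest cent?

$2.29

Two binding constraints pin down two serving amounts, so the optimal mix uses at most two foods. The candidates are each food alone (scaled to the tighter of iron/calcium) and each pair with both constraints tight.
bell pepper only: max(1.1/0.3, 175/10) = 17.5 servings → $9.62.
cottage cheese only: max(1.1/0.2, 175/74) = 5.5 servings → $4.12.
strawberries only: max(1.1/0.5, 175/23) = 7.609 servings → $5.33.
broccoli only: max(1.1/0.6, 175/45) = 3.889 servings → $3.31.
bell pepper + cottage cheese with both tight: 2.297 servings and 2.054 servings → $2.80.
bell pepper + strawberries with both targets exact would need a negative amount; discard.
bell pepper + broccoli with both targets exact would need a negative amount; discard.
cottage cheese + strawberries with both tight: 1.92 servings and 1.432 servings → $2.44.
cottage cheese + broccoli with both tight: 1.568 servings and 1.311 servings → $2.29.
strawberries + broccoli with both targets exact would need a negative amount; discard.
So the least-cost plan costs $2.29.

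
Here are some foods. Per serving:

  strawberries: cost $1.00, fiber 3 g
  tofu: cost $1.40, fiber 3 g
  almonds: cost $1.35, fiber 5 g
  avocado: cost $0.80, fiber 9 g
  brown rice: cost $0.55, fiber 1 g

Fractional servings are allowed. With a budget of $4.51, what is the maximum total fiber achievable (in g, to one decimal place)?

Fiber per dollar: avocado 11.25, almonds 3.704, strawberries 3, tofu 2.143, brown rice 1.818.
With no serving limits, spend the whole cost allowance on avocado: $4.51 / $0.80 × 9 g = 50.7 g.

50.7 g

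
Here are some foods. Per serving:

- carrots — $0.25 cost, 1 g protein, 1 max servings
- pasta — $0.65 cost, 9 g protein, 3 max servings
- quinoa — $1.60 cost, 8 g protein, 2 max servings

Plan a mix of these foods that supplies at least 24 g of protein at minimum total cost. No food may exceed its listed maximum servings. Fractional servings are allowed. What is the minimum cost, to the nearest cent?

$1.73

Cost per g of protein: pasta $0.0722, quinoa $0.2000, carrots $0.2500.
Take 2.667 servings of pasta: +24.0 g protein for $1.73 (total $1.73, still need 0.0 g).
Filling from the cheapest source first is optimal under one linear minimum: $1.73.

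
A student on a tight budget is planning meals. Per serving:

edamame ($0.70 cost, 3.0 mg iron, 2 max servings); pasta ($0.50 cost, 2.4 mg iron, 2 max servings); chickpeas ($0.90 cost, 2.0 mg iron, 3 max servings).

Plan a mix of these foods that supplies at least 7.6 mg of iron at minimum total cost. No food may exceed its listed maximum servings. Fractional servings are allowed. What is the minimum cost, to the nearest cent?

$1.65

Cost per mg of iron: pasta $0.2083, edamame $0.2333, chickpeas $0.4500.
Take 2 servings of pasta: +4.8 mg iron for $1.00 (total $1.00, still need 2.8 mg).
Take 0.9333 servings of edamame: +2.8 mg iron for $0.65 (total $1.65, still need 0.0 mg).
Greedy by cheapest-per-mg is optimal for a single linear constraint, so the minimum cost is $1.65.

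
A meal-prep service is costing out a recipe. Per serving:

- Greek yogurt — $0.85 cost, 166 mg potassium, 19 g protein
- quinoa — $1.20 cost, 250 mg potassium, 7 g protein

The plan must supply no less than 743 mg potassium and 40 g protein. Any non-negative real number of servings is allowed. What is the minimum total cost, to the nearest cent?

$3.64

Check every corner: each single food scaled to meet both minima, and each pair solved so both constraints bind.
Greek yogurt only: max(743/166, 40/19) = 4.476 servings → $3.80.
quinoa only: max(743/250, 40/7) = 5.714 servings → $6.86.
Greek yogurt + quinoa with both tight: 1.338 servings and 2.084 servings → $3.64.
Cheapest feasible corner: $3.64.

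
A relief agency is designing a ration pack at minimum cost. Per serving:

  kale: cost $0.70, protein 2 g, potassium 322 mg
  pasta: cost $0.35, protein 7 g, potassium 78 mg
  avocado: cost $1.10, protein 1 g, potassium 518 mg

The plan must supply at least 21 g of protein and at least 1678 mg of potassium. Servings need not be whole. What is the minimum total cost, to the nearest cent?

$3.94

A basic optimal solution has at most two foods positive. Try each food alone and each pair with both targets met exactly.
kale only: max(21/2, 1678/322) = 10.5 servings → $7.35.
pasta only: max(21/7, 1678/78) = 21.51 servings → $7.53.
avocado only: max(21/1, 1678/518) = 21 servings → $23.10.
kale + pasta with both tight: 4.818 servings and 1.623 servings → $3.94.
kale + avocado: the both-tight solution has a negative serving — not a feasible corner.
pasta + avocado with both tight: 2.593 servings and 2.849 servings → $4.04.
Cheapest feasible corner: $3.94.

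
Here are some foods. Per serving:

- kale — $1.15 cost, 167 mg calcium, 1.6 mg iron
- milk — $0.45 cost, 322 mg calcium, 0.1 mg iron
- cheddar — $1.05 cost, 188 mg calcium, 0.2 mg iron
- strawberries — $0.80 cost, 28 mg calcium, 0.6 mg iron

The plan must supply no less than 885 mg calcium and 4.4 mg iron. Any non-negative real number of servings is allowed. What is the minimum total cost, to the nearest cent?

$3.68

Two binding constraints pin down two serving amounts, so the optimal mix uses at most two foods. The candidates are each food alone (scaled to the tighter of calcium/iron) and each pair with both constraints tight.
kale only: max(885/167, 4.4/1.6) = 5.299 servings → $6.09.
milk only: max(885/322, 4.4/0.1) = 44 servings → $19.80.
cheddar only: max(885/188, 4.4/0.2) = 22 servings → $23.10.
strawberries only: max(885/28, 4.4/0.6) = 31.61 servings → $25.29.
kale + milk with both tight: 2.665 servings and 1.366 servings → $3.68.
kale + cheddar with both tight: 2.432 servings and 2.547 servings → $5.47.
kale + strawberries: the both-tight solution has a negative serving — not a feasible corner.
milk + cheddar: intersection lies outside the first quadrant.
milk + strawberries with both tight: 2.142 servings and 6.976 servings → $6.54.
cheddar + strawberries with both tight: 3.804 servings and 6.065 servings → $8.85.
So the least-cost plan costs $3.68.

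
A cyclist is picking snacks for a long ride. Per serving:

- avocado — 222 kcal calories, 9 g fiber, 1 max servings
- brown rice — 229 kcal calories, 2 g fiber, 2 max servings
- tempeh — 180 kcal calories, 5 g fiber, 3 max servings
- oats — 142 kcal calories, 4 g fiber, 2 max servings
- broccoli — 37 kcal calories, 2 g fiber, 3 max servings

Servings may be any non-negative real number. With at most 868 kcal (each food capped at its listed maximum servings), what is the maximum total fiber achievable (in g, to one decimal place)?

30.0 g

Fiber per kcal: broccoli 0.05405, avocado 0.04054, oats 0.02817, tempeh 0.02778, brown rice 0.008734.
Take 3 servings of broccoli: uses 111 kcal, +6.0 g fiber (running total 6.0 g).
Take 1 serving of avocado: uses 222 kcal, +9.0 g fiber (running total 15.0 g).
Take 2 servings of oats: uses 284 kcal, +8.0 g fiber (running total 23.0 g).
Take 1.394 servings of tempeh: uses 251 kcal, +7.0 g fiber (running total 30.0 g).
Greedy by best ratio exhausts the calories allowance optimally: 30.0 g.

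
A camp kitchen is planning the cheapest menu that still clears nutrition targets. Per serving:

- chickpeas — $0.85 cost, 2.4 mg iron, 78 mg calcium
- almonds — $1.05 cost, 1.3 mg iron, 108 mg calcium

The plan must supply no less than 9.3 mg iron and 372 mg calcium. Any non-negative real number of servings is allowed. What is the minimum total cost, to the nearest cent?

$3.92

A basic optimal solution has at most two foods positive. Try each food alone and each pair with both targets met exactly.
chickpeas only: max(9.3/2.4, 372/78) = 4.769 servings → $4.05.
almonds only: max(9.3/1.3, 372/108) = 7.154 servings → $7.51.
chickpeas + almonds with both tight: 3.3 servings and 1.061 servings → $3.92.
The minimum over all feasible corners is $3.92.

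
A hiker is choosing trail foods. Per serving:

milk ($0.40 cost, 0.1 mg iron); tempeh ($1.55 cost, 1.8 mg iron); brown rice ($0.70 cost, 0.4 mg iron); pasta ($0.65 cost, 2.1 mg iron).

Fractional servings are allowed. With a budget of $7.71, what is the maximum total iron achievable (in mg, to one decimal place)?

24.9 mg

Iron per dollar: pasta 3.231, tempeh 1.161, brown rice 0.5714, milk 0.25.
With no serving limits, spend the whole cost allowance on pasta: $7.71 / $0.65 × 2.1 mg = 24.9 mg.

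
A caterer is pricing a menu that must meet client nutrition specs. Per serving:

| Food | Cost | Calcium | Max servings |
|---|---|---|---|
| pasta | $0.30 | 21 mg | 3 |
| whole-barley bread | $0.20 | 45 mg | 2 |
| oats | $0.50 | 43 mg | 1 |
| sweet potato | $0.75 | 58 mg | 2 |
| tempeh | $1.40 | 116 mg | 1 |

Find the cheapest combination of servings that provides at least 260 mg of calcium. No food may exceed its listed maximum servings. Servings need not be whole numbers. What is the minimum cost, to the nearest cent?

$2.44

Cost per mg of calcium: whole-barley bread $0.0044, oats $0.0116, tempeh $0.0121, sweet potato $0.0129, pasta $0.0143.
Take 2 servings of whole-barley bread: +90.0 mg calcium for $0.40 (total $0.40, still need 170.0 mg).
Take 1 serving of oats: +43.0 mg calcium for $0.50 (total $0.90, still need 127.0 mg).
Take 1 serving of tempeh: +116.0 mg calcium for $1.40 (total $2.30, still need 11.0 mg).
Take 0.1897 servings of sweet potato: +11.0 mg calcium for $0.14 (total $2.44, still need 0.0 mg).
Greedy by cheapest-per-mg is optimal for a single linear constraint, so the minimum cost is $2.44.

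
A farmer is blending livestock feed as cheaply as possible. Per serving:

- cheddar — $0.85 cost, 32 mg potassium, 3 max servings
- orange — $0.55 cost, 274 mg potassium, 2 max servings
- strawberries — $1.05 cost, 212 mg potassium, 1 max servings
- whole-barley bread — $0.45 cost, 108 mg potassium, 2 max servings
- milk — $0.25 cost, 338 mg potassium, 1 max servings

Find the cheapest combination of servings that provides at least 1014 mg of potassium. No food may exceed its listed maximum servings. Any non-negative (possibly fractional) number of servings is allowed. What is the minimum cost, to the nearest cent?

$1.88

Cost per mg of potassium: milk $0.0007, orange $0.0020, whole-barley bread $0.0042, strawberries $0.0050, cheddar $0.0266.
Take 1 serving of milk: +338.0 mg potassium for $0.25 (total $0.25, still need 676.0 mg).
Take 2 servings of orange: +548.0 mg potassium for $1.10 (total $1.35, still need 128.0 mg).
Take 1.185 servings of whole-barley bread: +128.0 mg potassium for $0.53 (total $1.88, still need 0.0 mg).
Filling from the cheapest source first is optimal under one linear minimum: $1.88.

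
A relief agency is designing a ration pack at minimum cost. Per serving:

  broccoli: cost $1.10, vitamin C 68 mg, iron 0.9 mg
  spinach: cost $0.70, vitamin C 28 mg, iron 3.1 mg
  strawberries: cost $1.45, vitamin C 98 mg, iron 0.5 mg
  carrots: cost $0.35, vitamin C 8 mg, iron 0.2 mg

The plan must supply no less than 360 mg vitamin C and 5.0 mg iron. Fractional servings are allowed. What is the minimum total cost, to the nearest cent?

$5.63

An LP optimum is at a vertex; with two nutrient constraints at most two foods are used. Check each candidate.
broccoli only: max(360/68, 5.0/0.9) = 5.556 servings → $6.11.
spinach only: max(360/28, 5.0/3.1) = 12.86 servings → $9.00.
strawberries only: max(360/98, 5.0/0.5) = 10 servings → $14.50.
carrots only: max(360/8, 5.0/0.2) = 45 servings → $15.75.
broccoli + spinach with both tight: 5.259 servings and 0.08621 servings → $5.84.
broccoli + strawberries with both targets exact would need a negative amount; discard.
broccoli + carrots with both tight: 5 servings and 2.5 servings → $6.38.
spinach + strawberries with both tight: 1.07 servings and 3.368 servings → $5.63.
spinach + carrots with both targets exact would need a negative amount; discard.
strawberries + carrots with both tight: 2.051 servings and 19.87 servings → $9.93.
Cheapest feasible corner: $5.63.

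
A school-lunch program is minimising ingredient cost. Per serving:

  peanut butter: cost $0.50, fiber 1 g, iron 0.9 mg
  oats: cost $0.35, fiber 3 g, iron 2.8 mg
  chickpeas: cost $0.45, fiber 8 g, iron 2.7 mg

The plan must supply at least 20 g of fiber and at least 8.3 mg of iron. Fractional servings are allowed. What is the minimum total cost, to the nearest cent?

$1.28

peanut butter only: max(20/1, 8.3/0.9) = 20 servings → $10.00.
oats only: max(20/3, 8.3/2.8) = 6.667 servings → $2.33.
chickpeas only: max(20/8, 8.3/2.7) = 3.074 servings → $1.38.
peanut butter + oats: intersection lies outside the first quadrant.
peanut butter + chickpeas with both tight: 2.756 servings and 2.156 servings → $2.35.
oats + chickpeas with both tight: 0.8671 servings and 2.175 servings → $1.28.
So the least-cost plan costs $1.28.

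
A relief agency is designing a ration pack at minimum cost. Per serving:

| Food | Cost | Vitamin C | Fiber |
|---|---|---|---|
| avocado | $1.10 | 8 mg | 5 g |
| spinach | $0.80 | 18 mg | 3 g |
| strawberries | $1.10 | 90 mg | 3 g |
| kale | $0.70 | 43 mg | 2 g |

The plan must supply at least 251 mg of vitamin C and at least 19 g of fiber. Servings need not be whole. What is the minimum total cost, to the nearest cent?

$5.32

Two binding constraints pin down two serving amounts, so the optimal mix uses at most two foods. The candidates are each food alone (scaled to the tighter of vitamin C/fiber) and each pair with both constraints tight.
avocado only: max(251/8, 19/5) = 31.38 servings → $34.51.
spinach only: max(251/18, 19/3) = 13.94 servings → $11.16.
strawberries only: max(251/90, 19/3) = 6.333 servings → $6.97.
kale only: max(251/43, 19/2) = 9.5 servings → $6.65.
avocado + spinach: the both-tight solution has a negative serving — not a feasible corner.
avocado + strawberries with both tight: 2.246 servings and 2.589 servings → $5.32.
avocado + kale with both tight: 1.583 servings and 5.543 servings → $5.62.
spinach + strawberries with both tight: 4.431 servings and 1.903 servings → $5.64.
spinach + kale with both tight: 3.387 servings and 4.419 servings → $5.80.
strawberries + kale: intersection lies outside the first quadrant.
Cheapest feasible corner: $5.32.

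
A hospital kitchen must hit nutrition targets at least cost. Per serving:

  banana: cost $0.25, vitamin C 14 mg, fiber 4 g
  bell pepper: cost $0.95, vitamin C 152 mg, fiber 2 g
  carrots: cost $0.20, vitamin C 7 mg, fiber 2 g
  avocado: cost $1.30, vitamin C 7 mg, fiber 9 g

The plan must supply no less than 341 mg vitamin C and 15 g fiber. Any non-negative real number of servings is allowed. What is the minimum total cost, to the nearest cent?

$2.58

For a min-cost LP with two ≥-constraints, a basic feasible solution has at most two positive variables.
banana only: max(341/14, 15/4) = 24.36 servings → $6.09.
bell pepper only: max(341/152, 15/2) = 7.5 servings → $7.12.
carrots only: max(341/7, 15/2) = 48.71 servings → $9.74.
avocado only: max(341/7, 15/9) = 48.71 servings → $63.33.
banana + bell pepper with both tight: 2.755 servings and 1.99 servings → $2.58.
banana + carrots (both tight): parallel constraints — no distinct corner.
banana + avocado with both targets exact would need a negative amount; discard.
bell pepper + carrots with both tight: 1.99 servings and 5.51 servings → $2.99.
bell pepper + avocado with both tight: 2.189 servings and 1.18 servings → $3.61.
carrots + avocado: the both-tight solution has a negative serving — not a feasible corner.
Cheapest feasible corner: $2.58.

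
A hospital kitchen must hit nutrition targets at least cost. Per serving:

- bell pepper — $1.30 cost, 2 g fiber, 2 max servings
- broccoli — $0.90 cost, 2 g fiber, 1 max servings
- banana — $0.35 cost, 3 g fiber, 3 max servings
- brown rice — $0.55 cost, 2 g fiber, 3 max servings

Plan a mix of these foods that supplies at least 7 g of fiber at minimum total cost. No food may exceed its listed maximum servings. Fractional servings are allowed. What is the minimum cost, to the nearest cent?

$0.82

Cost per g of fiber: banana $0.1167, brown rice $0.2750, broccoli $0.4500, bell pepper $0.6500.
Take 2.333 servings of banana: +7.0 g fiber for $0.82 (total $0.82, still need 0.0 g).
Filling from the cheapest source first is optimal under one linear minimum: $0.82.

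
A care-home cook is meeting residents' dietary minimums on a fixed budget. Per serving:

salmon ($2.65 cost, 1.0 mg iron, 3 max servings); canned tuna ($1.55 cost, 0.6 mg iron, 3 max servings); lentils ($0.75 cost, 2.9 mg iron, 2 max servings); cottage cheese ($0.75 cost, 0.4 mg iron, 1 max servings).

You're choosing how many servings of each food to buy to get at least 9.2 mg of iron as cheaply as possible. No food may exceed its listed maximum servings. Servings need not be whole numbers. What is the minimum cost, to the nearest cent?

$10.08

Cost per mg of iron: lentils $0.2586, cottage cheese $1.8750, canned tuna $2.5833, salmon $2.6500.
Take 2 servings of lentils: +5.8 mg iron for $1.50 (total $1.50, still need 3.4 mg).
Take 1 serving of cottage cheese: +0.4 mg iron for $0.75 (total $2.25, still need 3.0 mg).
Take 3 servings of canned tuna: +1.8 mg iron for $4.65 (total $6.90, still need 1.2 mg).
Take 1.2 servings of salmon: +1.2 mg iron for $3.18 (total $10.08, still need 0.0 mg).
Greedy by cheapest-per-mg is optimal for a single linear constraint, so the minimum cost is $10.08.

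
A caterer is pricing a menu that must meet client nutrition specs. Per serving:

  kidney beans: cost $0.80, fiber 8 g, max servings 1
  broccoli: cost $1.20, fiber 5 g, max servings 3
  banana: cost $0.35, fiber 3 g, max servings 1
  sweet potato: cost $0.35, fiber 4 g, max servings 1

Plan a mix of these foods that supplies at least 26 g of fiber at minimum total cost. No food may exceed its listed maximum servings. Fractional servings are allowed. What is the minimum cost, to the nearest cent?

$4.14

Cost per g of fiber: sweet potato $0.0875, kidney beans $0.1000, banana $0.1167, broccoli $0.2400.
Take 1 serving of sweet potato: +4.0 g fiber for $0.35 (total $0.35, still need 22.0 g).
Take 1 serving of kidney beans: +8.0 g fiber for $0.80 (total $1.15, still need 14.0 g).
Take 1 serving of banana: +3.0 g fiber for $0.35 (total $1.50, still need 11.0 g).
Take 2.2 servings of broccoli: +11.0 g fiber for $2.64 (total $4.14, still need 0.0 g).
Greedy by cheapest-per-g is optimal for a single linear constraint, so the minimum cost is $4.14.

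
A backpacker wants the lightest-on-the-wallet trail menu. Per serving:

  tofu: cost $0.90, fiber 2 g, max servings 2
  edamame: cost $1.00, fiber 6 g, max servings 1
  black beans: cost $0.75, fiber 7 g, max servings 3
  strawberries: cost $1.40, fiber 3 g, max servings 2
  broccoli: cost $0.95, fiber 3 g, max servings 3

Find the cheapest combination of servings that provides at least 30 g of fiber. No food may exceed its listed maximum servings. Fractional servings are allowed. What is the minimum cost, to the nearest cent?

Cost per g of fiber: black beans $0.1071, edamame $0.1667, broccoli $0.3167, tofu $0.4500, strawberries $0.4667.
Take 3 servings of black beans: +21.0 g fiber for $2.25 (total $2.25, still need 9.0 g).
Take 1 serving of edamame: +6.0 g fiber for $1.00 (total $3.25, still need 3.0 g).
Take 1 serving of broccoli: +3.0 g fiber for $0.95 (total $4.20, still need 0.0 g).
Greedy by cheapest-per-g is optimal for a single linear constraint, so the minimum cost is $4.20.

$4.20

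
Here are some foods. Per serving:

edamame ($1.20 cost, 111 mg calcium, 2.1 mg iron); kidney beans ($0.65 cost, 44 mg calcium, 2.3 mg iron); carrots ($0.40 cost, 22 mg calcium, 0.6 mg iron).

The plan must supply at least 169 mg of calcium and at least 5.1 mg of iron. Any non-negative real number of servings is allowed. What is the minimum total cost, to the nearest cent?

edamame only: max(169/111, 5.1/2.1) = 2.429 servings → $2.91.
kidney beans only: max(169/44, 5.1/2.3) = 3.841 servings → $2.50.
carrots only: max(169/22, 5.1/0.6) = 8.5 servings → $3.40.
edamame + kidney beans with both tight: 1.009 servings and 1.297 servings → $2.05.
edamame + carrots: intersection lies outside the first quadrant.
kidney beans + carrots with both tight: 0.4463 servings and 6.789 servings → $3.01.
The minimum over all feasible corners is $2.05.

$2.05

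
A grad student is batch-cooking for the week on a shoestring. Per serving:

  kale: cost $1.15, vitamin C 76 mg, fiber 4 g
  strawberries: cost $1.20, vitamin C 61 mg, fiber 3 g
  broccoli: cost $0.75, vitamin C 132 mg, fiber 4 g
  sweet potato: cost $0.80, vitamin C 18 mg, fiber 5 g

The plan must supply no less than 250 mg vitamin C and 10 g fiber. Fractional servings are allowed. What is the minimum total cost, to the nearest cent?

kale only: max(250/76, 10/4) = 3.289 servings → $3.78.
strawberries only: max(250/61, 10/3) = 4.098 servings → $4.92.
broccoli only: max(250/132, 10/4) = 2.5 servings → $1.88.
sweet potato only: max(250/18, 10/5) = 13.89 servings → $11.11.
kale + strawberries with both targets exact would need a negative amount; discard.
kale + broccoli with both tight: 1.429 servings and 1.071 servings → $2.45.
kale + sweet potato: intersection lies outside the first quadrant.
strawberries + broccoli with both tight: 2.105 servings and 0.9211 servings → $3.22.
strawberries + sweet potato with both targets exact would need a negative amount; discard.
broccoli + sweet potato with both tight: 1.82 servings and 0.5442 servings → $1.80.
So the least-cost plan costs $1.80.

$1.80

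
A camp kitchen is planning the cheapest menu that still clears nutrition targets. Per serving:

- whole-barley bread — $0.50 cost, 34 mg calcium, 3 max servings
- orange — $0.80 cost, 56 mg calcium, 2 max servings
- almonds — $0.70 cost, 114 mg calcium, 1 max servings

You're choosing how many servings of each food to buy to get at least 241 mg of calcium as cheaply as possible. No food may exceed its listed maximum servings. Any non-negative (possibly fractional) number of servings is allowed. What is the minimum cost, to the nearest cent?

Cost per mg of calcium: almonds $0.0061, orange $0.0143, whole-barley bread $0.0147.
Take 1 serving of almonds: +114.0 mg calcium for $0.70 (total $0.70, still need 127.0 mg).
Take 2 servings of orange: +112.0 mg calcium for $1.60 (total $2.30, still need 15.0 mg).
Take 0.4412 servings of whole-barley bread: +15.0 mg calcium for $0.22 (total $2.52, still need 0.0 mg).
Filling from the cheapest source first is optimal under one linear minimum: $2.52.

$2.52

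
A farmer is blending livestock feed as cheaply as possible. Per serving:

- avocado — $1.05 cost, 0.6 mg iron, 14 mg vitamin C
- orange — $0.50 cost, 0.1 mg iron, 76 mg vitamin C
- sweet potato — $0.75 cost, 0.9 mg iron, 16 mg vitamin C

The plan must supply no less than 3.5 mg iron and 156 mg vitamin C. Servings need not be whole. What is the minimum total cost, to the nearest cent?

At the optimum either one food covers both requirements or two foods hit both targets exactly; no other combination can be cheaper.
avocado only: max(3.5/0.6, 156/14) = 11.14 servings → $11.70.
orange only: max(3.5/0.1, 156/76) = 35 servings → $17.50.
sweet potato only: max(3.5/0.9, 156/16) = 9.75 servings → $7.31.
avocado + orange with both tight: 5.665 servings and 1.009 servings → $6.45.
avocado + sweet potato with both targets exact would need a negative amount; discard.
orange + sweet potato with both tight: 1.263 servings and 3.749 servings → $3.44.
So the least-cost plan costs $3.44.

$3.44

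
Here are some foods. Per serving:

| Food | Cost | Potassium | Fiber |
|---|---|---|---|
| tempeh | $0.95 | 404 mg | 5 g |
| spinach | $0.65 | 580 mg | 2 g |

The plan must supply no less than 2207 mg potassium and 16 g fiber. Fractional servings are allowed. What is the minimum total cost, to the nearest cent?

This is a tiny linear program; its minimum lies at a vertex of the feasible set. List the vertices and price them.
tempeh only: max(2207/404, 16/5) = 5.463 servings → $5.19.
spinach only: max(2207/580, 16/2) = 8 servings → $5.20.
tempeh + spinach with both tight: 2.326 servings and 2.185 servings → $3.63.
Cheapest feasible corner: $3.63.

$3.63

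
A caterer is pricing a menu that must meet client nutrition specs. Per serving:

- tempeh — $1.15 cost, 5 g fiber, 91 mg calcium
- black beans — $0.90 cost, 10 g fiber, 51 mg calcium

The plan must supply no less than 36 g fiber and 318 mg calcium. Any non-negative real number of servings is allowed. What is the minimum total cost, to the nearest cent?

$4.68

A basic optimal solution has at most two foods positive. Try each food alone and each pair with both targets met exactly.
tempeh only: max(36/5, 318/91) = 7.2 servings → $8.28.
black beans only: max(36/10, 318/51) = 6.235 servings → $5.61.
tempeh + black beans with both tight: 2.052 servings and 2.574 servings → $4.68.
So the least-cost plan costs $4.68.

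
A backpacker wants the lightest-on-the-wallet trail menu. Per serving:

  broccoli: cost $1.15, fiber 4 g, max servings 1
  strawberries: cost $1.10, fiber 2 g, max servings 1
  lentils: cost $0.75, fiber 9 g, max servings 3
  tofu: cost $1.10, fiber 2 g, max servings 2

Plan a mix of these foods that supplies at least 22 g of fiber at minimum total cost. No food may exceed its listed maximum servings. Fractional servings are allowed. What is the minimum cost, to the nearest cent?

Cost per g of fiber: lentils $0.0833, broccoli $0.2875, strawberries $0.5500, tofu $0.5500.
Take 2.444 servings of lentils: +22.0 g fiber for $1.83 (total $1.83, still need 0.0 g).
Greedy by cheapest-per-g is optimal for a single linear constraint, so the minimum cost is $1.83.

$1.83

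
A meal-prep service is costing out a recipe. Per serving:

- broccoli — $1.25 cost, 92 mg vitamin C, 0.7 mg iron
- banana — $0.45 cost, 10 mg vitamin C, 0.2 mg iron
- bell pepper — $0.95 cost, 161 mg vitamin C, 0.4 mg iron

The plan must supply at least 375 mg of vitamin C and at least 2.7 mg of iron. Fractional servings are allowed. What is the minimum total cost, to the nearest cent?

$4.87

Two binding constraints pin down two serving amounts, so the optimal mix uses at most two foods. The candidates are each food alone (scaled to the tighter of vitamin C/iron) and each pair with both constraints tight.
broccoli only: max(375/92, 2.7/0.7) = 4.076 servings → $5.10.
banana only: max(375/10, 2.7/0.2) = 37.5 servings → $16.88.
bell pepper only: max(375/161, 2.7/0.4) = 6.75 servings → $6.41.
broccoli + banana: intersection lies outside the first quadrant.
broccoli + bell pepper with both tight: 3.751 servings and 0.1858 servings → $4.87.
banana + bell pepper with both tight: 10.1 servings and 1.702 servings → $6.16.
So the least-cost plan costs $4.87.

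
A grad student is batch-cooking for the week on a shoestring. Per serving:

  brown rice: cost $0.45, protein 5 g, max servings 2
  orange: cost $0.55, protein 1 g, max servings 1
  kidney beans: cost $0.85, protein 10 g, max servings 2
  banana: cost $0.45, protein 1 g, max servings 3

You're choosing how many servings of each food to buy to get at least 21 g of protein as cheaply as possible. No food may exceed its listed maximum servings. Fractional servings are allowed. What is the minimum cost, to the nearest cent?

Cost per g of protein: kidney beans $0.0850, brown rice $0.0900, banana $0.4500, orange $0.5500.
Take 2 servings of kidney beans: +20.0 g protein for $1.70 (total $1.70, still need 1.0 g).
Take 0.2 servings of brown rice: +1.0 g protein for $0.09 (total $1.79, still need 0.0 g).
Greedy by cheapest-per-g is optimal for a single linear constraint, so the minimum cost is $1.79.

$1.79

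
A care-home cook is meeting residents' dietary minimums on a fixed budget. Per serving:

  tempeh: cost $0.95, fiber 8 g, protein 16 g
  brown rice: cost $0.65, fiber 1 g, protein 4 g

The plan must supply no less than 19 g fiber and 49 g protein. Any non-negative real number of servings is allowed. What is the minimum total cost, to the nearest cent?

$2.91

tempeh only: max(19/8, 49/16) = 3.062 servings → $2.91.
brown rice only: max(19/1, 49/4) = 19 servings → $12.35.
tempeh + brown rice with both tight: 1.688 servings and 5.5 servings → $5.18.
The minimum over all feasible corners is $2.91.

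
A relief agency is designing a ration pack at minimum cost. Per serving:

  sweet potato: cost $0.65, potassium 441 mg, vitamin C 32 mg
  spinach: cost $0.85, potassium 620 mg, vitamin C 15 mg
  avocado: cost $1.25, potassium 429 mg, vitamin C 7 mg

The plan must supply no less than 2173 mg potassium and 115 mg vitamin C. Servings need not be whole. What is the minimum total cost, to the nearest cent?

$3.11

At the optimum either one food covers both requirements or two foods hit both targets exactly; no other combination can be cheaper.
sweet potato only: max(2173/441, 115/32) = 4.927 servings → $3.20.
spinach only: max(2173/620, 115/15) = 7.667 servings → $6.52.
avocado only: max(2173/429, 115/7) = 16.43 servings → $20.54.
sweet potato + spinach with both tight: 2.927 servings and 1.423 servings → $3.11.
sweet potato + avocado with both tight: 3.207 servings and 1.769 servings → $4.30.
spinach + avocado: the both-tight solution has a negative serving — not a feasible corner.
The minimum over all feasible corners is $3.11.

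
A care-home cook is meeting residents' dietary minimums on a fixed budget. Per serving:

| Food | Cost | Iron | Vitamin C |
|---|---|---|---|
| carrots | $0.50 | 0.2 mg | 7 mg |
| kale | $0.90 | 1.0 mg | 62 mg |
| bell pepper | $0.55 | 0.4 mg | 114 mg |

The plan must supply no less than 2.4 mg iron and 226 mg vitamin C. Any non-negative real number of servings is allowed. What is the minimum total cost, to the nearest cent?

$2.32

At the optimum either one food covers both requirements or two foods hit both targets exactly; no other combination can be cheaper.
carrots only: max(2.4/0.2, 226/7) = 32.29 servings → $16.14.
kale only: max(2.4/1.0, 226/62) = 3.645 servings → $3.28.
bell pepper only: max(2.4/0.4, 226/114) = 6 servings → $3.30.
carrots + kale: intersection lies outside the first quadrant.
carrots + bell pepper with both tight: 9.16 servings and 1.42 servings → $5.36.
kale + bell pepper with both tight: 2.054 servings and 0.8655 servings → $2.32.
So the least-cost plan costs $2.32.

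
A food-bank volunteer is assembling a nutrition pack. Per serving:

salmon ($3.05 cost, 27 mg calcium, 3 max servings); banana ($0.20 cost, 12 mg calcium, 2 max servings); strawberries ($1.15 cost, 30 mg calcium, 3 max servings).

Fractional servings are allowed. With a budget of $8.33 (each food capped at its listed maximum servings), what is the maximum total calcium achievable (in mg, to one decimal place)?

Calcium per dollar: banana 60, strawberries 26.09, salmon 8.852.
Take 2 servings of banana: spends $0.40, +24.0 mg calcium (running total 24.0 mg).
Take 3 servings of strawberries: spends $3.45, +90.0 mg calcium (running total 114.0 mg).
Take 1.469 servings of salmon: spends $4.48, +39.7 mg calcium (running total 153.7 mg).
Filling greedily by calcium-per-dollar is optimal for one linear limit, giving 153.7 mg.

153.7 mg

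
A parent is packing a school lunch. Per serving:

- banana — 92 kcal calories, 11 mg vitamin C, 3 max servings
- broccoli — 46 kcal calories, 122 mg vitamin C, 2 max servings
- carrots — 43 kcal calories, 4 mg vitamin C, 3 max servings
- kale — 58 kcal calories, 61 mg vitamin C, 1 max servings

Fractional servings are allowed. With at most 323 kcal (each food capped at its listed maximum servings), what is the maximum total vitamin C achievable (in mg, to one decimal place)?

325.7 mg

Vitamin C per kcal: broccoli 2.652, kale 1.052, banana 0.1196, carrots 0.09302.
Take 2 servings of broccoli: uses 92 kcal, +244.0 mg vitamin C (running total 244.0 mg).
Take 1 serving of kale: uses 58 kcal, +61.0 mg vitamin C (running total 305.0 mg).
Take 1.88 servings of banana: uses 173 kcal, +20.7 mg vitamin C (running total 325.7 mg).
Filling greedily by vitamin C-per-kcal is optimal for one linear limit, giving 325.7 mg.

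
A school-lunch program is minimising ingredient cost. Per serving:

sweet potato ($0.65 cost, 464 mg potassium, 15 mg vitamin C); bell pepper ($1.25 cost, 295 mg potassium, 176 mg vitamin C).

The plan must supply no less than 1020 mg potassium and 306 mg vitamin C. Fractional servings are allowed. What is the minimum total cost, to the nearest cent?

$2.80

The cheapest plan sits at a corner of the feasible region — with two constraints it uses at most two foods.
sweet potato only: max(1020/464, 306/15) = 20.4 servings → $13.26.
bell pepper only: max(1020/295, 306/176) = 3.458 servings → $4.32.
sweet potato + bell pepper with both tight: 1.156 servings and 1.64 servings → $2.80.
The minimum over all feasible corners is $2.80.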